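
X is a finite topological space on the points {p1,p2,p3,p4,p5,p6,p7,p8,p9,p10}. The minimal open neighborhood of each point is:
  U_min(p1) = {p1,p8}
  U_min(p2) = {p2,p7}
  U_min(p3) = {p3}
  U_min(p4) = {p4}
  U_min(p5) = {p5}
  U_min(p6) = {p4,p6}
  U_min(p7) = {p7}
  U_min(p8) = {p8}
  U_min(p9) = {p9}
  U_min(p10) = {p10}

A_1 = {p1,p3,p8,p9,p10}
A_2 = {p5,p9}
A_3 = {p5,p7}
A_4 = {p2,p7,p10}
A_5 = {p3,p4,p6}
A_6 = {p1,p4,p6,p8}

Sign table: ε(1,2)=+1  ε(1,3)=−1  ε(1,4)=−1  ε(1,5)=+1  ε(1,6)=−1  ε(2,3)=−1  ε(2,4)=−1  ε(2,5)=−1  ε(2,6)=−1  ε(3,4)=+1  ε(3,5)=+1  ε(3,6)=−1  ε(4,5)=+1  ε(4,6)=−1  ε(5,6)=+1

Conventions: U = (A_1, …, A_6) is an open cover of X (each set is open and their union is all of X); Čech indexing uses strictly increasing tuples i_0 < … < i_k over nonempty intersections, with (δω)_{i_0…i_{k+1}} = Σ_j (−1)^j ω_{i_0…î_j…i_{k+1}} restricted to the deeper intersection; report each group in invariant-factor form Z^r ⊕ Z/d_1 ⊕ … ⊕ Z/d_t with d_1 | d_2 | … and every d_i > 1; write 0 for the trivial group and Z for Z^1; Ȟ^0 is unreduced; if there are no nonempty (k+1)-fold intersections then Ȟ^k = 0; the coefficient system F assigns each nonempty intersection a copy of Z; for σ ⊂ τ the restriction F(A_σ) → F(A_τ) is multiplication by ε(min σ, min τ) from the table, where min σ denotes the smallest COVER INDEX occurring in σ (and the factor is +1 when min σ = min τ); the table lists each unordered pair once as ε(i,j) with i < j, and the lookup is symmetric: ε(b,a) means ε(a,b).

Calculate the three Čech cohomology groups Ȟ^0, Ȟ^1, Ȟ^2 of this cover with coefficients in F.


Ȟ^0 ≅ 0, Ȟ^1 ≅ Z ⊕ Z/2, Ȟ^2 ≅ 0

cover nerve:
  A12={p9} A14={p10} A15={p3} A16={p1,p8} A23={p5} A34={p7} A56={p4,p6}
C dims 6,7; δ0: rk 6, SNF 1^5·2
Ȟ^0: (6−6)−0=0 ⇒ 0
Ȟ^1: (7−0)−6=1 plus torsion [2] ⇒ Z ⊕ Z/2
Ȟ^2: (0−0)−0=0 ⇒ 0


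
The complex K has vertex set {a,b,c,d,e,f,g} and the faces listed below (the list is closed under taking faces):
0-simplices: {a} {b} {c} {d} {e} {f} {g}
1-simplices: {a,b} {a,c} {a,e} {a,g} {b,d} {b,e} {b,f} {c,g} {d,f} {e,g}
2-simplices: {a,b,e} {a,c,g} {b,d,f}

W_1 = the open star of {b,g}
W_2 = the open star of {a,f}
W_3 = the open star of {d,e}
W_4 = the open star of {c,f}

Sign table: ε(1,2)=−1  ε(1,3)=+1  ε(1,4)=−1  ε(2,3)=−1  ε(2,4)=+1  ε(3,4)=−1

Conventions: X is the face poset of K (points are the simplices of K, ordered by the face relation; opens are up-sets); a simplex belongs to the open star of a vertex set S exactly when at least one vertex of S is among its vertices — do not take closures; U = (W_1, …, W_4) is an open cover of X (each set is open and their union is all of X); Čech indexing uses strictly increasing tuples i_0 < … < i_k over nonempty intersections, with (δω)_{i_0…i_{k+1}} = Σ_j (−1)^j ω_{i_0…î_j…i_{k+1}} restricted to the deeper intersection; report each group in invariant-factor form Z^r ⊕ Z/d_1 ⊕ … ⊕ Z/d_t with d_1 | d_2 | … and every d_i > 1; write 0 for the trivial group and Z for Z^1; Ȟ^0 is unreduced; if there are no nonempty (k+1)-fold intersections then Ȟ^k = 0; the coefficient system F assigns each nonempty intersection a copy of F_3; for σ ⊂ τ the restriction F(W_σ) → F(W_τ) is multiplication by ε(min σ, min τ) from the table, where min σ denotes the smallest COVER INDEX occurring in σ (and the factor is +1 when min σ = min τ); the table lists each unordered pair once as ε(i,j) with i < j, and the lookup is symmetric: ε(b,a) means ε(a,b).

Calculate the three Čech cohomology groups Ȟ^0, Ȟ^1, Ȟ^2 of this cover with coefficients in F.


Ȟ^0 = Z/3,  Ȟ^1 = 0,  Ȟ^2 = 0

nerve of the cover:
  W1={{b},{g},{a,b},{a,g},{b,d},{b,e},{b,f},{c,g},{e,g},{a,b,e},{a,c,g},{b,d,f}} W2={{a},{f},{a,b},{a,c},{a,e},{a,g},{b,f},{d,f},{a,b,e},{a,c,g},{b,d,f}} W3={{d},{e},{a,e},{b,d},{b,e},{d,f},{e,g},{a,b,e},{b,d,f}} W4={{c},{f},{a,c},{b,f},{c,g},{d,f},{a,c,g},{b,d,f}}
  W12={{a,b},{a,g},{b,f},{a,b,e},{a,c,g},{b,d,f}} W13={{b,d},{b,e},{e,g},{a,b,e},{b,d,f}} W14={{b,f},{c,g},{a,c,g},{b,d,f}} W23={{a,e},{d,f},{a,b,e},{b,d,f}} W24={{f},{a,c},{b,f},{d,f},{a,c,g},{b,d,f}} W34={{d,f},{b,d,f}}
  W123={{a,b,e},{b,d,f}} W124={{b,f},{a,c,g},{b,d,f}} W134={{b,d,f}} W234={{d,f},{b,d,f}}
  W1234={{b,d,f}}
C dims 4,6,4,1; δ0: rk_F3 3; δ1: rk_F3 3; δ2: rk_F3 1
Ȟ^0 = (4 − 3) − 0 = 1, so Ȟ^0 ≅ Z/3
Ȟ^1 = (6 − 3) − 3 = 0, so Ȟ^1 ≅ 0
Ȟ^2 = (4 − 1) − 3 = 0, so Ȟ^2 ≅ 0


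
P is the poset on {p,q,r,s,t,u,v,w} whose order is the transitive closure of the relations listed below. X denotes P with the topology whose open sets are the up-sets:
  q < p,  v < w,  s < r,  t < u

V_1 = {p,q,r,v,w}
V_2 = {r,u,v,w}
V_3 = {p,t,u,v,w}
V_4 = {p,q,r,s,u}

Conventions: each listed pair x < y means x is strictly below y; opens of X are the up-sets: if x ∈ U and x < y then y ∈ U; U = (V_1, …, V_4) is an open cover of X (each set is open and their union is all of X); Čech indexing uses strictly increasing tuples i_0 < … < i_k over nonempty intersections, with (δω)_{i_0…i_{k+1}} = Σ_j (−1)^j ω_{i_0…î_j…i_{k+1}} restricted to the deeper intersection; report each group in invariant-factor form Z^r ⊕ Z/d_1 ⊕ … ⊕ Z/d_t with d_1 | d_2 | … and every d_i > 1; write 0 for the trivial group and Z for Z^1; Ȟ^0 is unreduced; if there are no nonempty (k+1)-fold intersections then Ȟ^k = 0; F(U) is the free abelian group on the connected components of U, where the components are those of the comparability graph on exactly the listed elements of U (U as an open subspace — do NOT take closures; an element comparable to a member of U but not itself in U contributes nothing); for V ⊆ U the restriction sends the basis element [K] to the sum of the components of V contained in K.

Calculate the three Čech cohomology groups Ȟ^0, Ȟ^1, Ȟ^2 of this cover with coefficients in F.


nonempty overlaps:
  V12={r,v,w} V13={p,v,w} V14={p,q,r} V23={u,v,w} V24={r,u} V34={p,u}
  V123={v,w} V124={r} V134={p} V234={u}
components per intersection:
  V1: {p,q} {r} {v,w}
  V2: {r} {u} {v,w}
  V3: {p} {t,u} {v,w}
  V4: {p,q} {r,s} {u}
  V12: {r} {v,w}
  V13: {p} {v,w}
  V14: {p,q} {r}
  V23: {u} {v,w}
  V24: {r} {u}
  V34: {p} {u}
  V123: {v,w}
  V124: {r}
  V134: {p}
  V234: {u}
C dims 12,12,4; δ0: rk 8, SNF 1^8; δ1: rk 4, SNF 1^4
degree 0: 12−8−0 = 4 → Ȟ^0 ≅ Z^4
degree 1: 12−4−8 = 0 → Ȟ^1 ≅ 0
degree 2: 4−0−4 = 0 → Ȟ^2 ≅ 0

Ȟ^0(U;F) ≅ Z^4, Ȟ^1(U;F) ≅ 0, Ȟ^2(U;F) ≅ 0


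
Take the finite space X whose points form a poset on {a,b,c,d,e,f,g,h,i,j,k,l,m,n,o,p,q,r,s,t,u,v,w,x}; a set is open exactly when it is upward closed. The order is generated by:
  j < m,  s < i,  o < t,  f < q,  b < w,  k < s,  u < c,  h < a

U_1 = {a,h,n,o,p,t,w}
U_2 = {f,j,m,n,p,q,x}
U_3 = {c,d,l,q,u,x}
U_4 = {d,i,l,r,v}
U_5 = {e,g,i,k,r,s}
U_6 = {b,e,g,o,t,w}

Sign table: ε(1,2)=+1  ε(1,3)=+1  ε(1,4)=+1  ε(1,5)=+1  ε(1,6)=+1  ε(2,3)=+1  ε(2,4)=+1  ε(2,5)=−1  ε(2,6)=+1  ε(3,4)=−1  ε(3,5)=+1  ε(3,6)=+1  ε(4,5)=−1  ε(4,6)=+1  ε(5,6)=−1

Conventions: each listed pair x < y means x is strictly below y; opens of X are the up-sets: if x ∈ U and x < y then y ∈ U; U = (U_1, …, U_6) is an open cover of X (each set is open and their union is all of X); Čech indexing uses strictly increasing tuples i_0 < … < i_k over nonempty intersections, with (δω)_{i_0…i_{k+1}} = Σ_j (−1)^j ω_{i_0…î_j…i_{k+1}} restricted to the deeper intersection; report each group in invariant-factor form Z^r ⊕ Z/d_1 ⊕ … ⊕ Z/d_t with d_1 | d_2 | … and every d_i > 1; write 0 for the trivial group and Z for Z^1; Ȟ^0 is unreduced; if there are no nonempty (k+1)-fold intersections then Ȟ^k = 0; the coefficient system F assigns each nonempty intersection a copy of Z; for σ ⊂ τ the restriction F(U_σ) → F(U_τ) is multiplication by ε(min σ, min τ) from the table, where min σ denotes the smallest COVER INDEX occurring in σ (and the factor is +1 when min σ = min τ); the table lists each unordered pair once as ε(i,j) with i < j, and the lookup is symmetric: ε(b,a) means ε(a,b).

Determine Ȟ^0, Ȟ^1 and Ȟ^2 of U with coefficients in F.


Ȟ^0(U;F) ≅ 0,  Ȟ^1(U;F) ≅ Z/2,  Ȟ^2(U;F) ≅ 0

nerve of the cover:
  U12={n,p} U16={o,t,w} U23={q,x} U34={d,l} U45={i,r} U56={e,g}
C dims 6,6; δ0: rk 6, SNF 1^5·2
Ȟ^0 = (6 − 6) − 0 = 0, so Ȟ^0 ≅ 0
Ȟ^1 = (6 − 0) − 6 = 0 plus torsion [2], so Ȟ^1 ≅ Z/2
Ȟ^2 = (0 − 0) − 0 = 0, so Ȟ^2 ≅ 0


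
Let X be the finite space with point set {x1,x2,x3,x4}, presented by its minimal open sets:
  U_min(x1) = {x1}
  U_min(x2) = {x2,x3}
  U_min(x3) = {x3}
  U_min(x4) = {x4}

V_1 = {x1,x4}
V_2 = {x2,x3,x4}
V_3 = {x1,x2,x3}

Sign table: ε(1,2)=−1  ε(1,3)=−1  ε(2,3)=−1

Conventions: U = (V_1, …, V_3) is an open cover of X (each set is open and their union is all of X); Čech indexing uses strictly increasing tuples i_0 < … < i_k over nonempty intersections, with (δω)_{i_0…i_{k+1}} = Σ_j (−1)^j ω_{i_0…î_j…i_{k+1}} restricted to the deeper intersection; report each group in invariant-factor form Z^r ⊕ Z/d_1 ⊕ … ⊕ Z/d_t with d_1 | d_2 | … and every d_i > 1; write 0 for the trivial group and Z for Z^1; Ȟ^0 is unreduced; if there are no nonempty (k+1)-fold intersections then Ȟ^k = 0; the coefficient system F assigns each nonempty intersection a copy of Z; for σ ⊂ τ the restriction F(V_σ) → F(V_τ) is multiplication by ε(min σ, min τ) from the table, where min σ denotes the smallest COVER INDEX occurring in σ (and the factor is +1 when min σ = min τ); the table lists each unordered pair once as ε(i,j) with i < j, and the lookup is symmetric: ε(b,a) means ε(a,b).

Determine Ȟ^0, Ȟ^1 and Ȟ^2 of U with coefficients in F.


intersection data:
  V12={x4} V13={x1} V23={x2,x3}
C dims 3,3; δ0: rk 3, SNF 1^2·2
Ȟ^0 = (3 − 3) − 0 = 0, so Ȟ^0 ≅ 0
Ȟ^1 = (3 − 0) − 3 = 0 plus torsion [2], so Ȟ^1 ≅ Z/2
Ȟ^2 = (0 − 0) − 0 = 0, so Ȟ^2 ≅ 0

Ȟ^0 = 0, Ȟ^1 = Z/2, Ȟ^2 = 0


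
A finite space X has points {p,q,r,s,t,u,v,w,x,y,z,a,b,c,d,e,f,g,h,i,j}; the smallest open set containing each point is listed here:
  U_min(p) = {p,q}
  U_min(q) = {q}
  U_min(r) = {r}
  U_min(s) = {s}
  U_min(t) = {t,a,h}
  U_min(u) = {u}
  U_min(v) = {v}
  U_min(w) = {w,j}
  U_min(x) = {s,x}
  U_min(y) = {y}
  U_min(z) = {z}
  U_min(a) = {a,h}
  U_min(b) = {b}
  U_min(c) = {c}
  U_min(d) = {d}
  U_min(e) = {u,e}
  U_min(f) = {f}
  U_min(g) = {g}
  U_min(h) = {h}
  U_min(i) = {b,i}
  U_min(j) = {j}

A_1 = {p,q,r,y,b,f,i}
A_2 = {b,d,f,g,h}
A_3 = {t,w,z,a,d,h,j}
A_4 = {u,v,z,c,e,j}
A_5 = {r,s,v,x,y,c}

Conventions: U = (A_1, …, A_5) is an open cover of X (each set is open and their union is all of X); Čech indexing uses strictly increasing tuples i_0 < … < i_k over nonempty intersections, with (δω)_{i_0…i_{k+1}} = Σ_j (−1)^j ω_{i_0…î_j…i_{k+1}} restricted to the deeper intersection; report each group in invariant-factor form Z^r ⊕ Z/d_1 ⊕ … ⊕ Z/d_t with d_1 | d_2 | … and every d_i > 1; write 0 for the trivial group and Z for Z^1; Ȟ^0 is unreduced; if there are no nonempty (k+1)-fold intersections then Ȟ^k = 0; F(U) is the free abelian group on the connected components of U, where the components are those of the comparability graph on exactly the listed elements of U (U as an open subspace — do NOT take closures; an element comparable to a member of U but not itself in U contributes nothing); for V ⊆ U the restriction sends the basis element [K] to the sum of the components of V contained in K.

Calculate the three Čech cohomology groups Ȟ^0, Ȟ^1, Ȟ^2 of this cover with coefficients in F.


intersection data:
  A12={b,f} A15={r,y} A23={d,h} A34={z,j} A45={v,c}
components per intersection:
  A1: {p,q} {r} {y} {b,i} {f}
  A2: {b} {d} {f} {g} {h}
  A3: {t,a,h} {w,j} {z} {d}
  A4: {u,e} {v} {z} {c} {j}
  A5: {r} {s,x} {v} {y} {c}
  A12: {b} {f}
  A15: {r} {y}
  A23: {d} {h}
  A34: {z} {j}
  A45: {v} {c}
C dims 24,10; δ0: rk 10, SNF 1^10
Ȟ^0 = (24 − 10) − 0 = 14, so Ȟ^0 ≅ Z^14
Ȟ^1 = (10 − 0) − 10 = 0, so Ȟ^1 ≅ 0
Ȟ^2 = (0 − 0) − 0 = 0, so Ȟ^2 ≅ 0

Ȟ^0(U;F) ≅ Z^14, Ȟ^1(U;F) ≅ 0, Ȟ^2(U;F) ≅ 0


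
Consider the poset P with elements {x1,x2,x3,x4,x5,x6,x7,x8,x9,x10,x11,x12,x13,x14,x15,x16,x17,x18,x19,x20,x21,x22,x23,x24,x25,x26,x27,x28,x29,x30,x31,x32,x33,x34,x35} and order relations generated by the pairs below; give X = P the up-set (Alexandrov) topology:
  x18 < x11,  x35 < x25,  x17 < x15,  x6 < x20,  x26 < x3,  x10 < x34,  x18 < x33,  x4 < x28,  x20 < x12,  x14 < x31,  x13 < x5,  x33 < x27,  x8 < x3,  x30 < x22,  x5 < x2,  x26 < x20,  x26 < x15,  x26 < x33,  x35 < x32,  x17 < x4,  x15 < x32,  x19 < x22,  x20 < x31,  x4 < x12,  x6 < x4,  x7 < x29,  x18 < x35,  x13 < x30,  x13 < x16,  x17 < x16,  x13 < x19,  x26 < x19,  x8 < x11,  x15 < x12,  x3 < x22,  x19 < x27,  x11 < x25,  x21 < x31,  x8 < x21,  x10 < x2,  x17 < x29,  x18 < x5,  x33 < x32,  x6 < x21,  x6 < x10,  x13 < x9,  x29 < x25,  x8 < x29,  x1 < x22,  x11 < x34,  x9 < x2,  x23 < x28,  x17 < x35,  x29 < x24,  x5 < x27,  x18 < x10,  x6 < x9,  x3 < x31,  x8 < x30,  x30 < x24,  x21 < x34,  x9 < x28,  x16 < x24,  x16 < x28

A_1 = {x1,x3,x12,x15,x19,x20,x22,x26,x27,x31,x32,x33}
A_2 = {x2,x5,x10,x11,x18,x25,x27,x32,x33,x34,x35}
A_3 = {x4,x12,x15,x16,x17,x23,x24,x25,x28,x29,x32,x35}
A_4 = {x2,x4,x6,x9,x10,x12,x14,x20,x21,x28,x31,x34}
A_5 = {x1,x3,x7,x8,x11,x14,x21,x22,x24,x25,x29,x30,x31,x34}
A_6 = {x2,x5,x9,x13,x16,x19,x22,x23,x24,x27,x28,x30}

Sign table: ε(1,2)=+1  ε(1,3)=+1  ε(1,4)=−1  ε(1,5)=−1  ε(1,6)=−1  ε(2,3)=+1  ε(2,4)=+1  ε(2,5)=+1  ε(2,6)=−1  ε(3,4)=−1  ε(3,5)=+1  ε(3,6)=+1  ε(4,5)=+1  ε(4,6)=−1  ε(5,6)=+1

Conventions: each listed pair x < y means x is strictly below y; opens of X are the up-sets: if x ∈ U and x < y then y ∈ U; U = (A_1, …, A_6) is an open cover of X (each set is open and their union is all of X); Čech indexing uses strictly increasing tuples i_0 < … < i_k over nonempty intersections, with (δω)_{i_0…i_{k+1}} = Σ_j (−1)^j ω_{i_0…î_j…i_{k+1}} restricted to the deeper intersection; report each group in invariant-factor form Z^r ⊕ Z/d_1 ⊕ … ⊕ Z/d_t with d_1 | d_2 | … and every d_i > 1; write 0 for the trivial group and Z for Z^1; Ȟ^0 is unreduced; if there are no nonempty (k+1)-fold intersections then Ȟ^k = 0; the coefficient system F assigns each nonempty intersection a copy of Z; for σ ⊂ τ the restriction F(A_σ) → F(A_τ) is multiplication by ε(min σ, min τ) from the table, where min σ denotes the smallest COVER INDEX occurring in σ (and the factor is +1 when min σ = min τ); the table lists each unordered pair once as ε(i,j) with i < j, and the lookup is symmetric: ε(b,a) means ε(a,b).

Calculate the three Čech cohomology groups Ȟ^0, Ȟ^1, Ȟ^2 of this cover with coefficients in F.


intersection data:
  A12={x27,x32,x33} A13={x12,x15,x32} A14={x12,x20,x31} A15={x1,x3,x22,x31} A16={x19,x22,x27} A23={x25,x32,x35} A24={x2,x10,x34} A25={x11,x25,x34} A26={x2,x5,x27} A34={x4,x12,x28} A35={x24,x25,x29} A36={x16,x23,x24,x28} A45={x14,x21,x31,x34} A46={x2,x9,x28} A56={x22,x24,x30}
  A123={x32} A126={x27} A134={x12} A145={x31} A156={x22} A235={x25} A245={x34} A246={x2} A346={x28} A356={x24}
C dims 6,15,10; δ0: rk 6, SNF 1^5·2; δ1: rk 9, SNF 1^9
Ȟ^0 = (6 − 6) − 0 = 0, so Ȟ^0 ≅ 0
Ȟ^1 = (15 − 9) − 6 = 0 plus torsion [2], so Ȟ^1 ≅ Z/2
Ȟ^2 = (10 − 0) − 9 = 1, so Ȟ^2 ≅ Z

Ȟ^0(U;F) ≅ 0,  Ȟ^1(U;F) ≅ Z/2,  Ȟ^2(U;F) ≅ Z


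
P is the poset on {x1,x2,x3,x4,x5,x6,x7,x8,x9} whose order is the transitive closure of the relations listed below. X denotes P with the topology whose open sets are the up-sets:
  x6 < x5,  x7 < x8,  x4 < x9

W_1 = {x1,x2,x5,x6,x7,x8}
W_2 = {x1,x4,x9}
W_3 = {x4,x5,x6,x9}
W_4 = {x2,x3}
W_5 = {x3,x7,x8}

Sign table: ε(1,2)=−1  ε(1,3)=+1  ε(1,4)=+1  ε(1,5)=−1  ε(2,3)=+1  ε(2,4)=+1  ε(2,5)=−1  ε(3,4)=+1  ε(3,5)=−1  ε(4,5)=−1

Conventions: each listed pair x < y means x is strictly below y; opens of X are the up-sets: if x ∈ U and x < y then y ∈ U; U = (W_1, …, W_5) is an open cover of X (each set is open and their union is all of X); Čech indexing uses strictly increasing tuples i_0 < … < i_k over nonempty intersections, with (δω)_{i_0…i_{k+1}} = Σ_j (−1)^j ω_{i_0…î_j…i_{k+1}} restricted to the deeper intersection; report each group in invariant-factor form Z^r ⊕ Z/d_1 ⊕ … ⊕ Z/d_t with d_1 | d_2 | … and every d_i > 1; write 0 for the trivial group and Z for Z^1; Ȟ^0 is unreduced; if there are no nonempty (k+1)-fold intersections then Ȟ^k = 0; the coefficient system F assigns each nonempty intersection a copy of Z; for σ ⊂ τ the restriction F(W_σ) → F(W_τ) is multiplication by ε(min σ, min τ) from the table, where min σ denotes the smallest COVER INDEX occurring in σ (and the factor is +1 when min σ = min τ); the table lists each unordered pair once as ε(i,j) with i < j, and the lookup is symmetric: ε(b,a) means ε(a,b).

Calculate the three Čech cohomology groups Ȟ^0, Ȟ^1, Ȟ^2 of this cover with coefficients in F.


Ȟ^0 = 0, Ȟ^1 = Z ⊕ Z/2, Ȟ^2 = 0

nonempty intersections:
  W12={x1} W13={x5,x6} W14={x2} W15={x7,x8} W23={x4,x9} W45={x3}
C dims 5,6; δ0: rk 5, SNF 1^4·2
Ȟ^0: (5−5)−0=0 ⇒ 0
Ȟ^1: (6−0)−5=1 plus torsion [2] ⇒ Z ⊕ Z/2
Ȟ^2: (0−0)−0=0 ⇒ 0


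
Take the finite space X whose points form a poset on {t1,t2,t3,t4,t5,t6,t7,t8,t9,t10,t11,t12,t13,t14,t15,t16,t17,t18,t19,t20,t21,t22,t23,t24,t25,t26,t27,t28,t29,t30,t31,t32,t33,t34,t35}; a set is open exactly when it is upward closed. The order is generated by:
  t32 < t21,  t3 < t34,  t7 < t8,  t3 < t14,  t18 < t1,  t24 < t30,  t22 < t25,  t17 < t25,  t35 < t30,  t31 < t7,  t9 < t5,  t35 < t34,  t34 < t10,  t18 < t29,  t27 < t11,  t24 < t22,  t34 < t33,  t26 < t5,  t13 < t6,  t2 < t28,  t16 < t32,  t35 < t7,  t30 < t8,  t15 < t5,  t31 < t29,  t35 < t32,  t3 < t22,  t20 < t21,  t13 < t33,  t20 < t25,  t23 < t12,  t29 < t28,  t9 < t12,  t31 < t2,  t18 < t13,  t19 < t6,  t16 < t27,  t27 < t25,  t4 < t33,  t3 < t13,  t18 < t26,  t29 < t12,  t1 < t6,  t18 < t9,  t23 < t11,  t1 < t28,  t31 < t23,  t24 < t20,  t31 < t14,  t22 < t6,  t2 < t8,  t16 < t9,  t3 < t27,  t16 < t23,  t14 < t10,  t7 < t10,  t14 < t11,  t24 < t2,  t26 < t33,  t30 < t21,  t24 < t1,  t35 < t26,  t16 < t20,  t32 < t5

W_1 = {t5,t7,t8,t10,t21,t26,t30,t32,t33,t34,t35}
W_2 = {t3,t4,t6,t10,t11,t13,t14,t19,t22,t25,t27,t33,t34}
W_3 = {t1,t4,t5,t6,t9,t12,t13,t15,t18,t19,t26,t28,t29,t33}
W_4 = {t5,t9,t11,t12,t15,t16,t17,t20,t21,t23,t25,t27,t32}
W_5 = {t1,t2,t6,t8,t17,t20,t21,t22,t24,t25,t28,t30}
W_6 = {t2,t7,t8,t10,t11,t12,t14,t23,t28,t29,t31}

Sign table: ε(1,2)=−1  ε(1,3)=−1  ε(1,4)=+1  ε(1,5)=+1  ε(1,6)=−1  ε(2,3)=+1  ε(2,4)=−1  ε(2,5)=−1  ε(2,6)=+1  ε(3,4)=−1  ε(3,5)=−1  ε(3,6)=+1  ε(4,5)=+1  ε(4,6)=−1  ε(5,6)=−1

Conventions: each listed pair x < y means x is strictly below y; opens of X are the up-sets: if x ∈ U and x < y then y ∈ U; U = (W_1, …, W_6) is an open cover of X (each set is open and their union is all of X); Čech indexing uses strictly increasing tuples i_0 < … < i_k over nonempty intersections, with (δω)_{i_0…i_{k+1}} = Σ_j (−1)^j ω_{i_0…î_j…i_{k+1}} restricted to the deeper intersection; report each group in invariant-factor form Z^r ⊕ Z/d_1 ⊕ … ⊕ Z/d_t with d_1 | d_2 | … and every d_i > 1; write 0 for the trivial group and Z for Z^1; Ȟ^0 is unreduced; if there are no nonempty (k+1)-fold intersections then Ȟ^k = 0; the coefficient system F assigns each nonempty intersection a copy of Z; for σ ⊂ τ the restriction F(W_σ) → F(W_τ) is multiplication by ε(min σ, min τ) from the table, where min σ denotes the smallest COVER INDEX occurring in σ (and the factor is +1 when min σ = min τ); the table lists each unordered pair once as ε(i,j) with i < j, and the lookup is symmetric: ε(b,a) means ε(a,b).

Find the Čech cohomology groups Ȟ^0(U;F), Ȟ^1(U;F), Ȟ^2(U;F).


Ȟ^0 = Z; Ȟ^1 = 0; Ȟ^2 = Z/2

intersection data:
  W12={t10,t33,t34} W13={t5,t26,t33} W14={t5,t21,t32} W15={t8,t21,t30} W16={t7,t8,t10} W23={t4,t6,t13,t19,t33} W24={t11,t25,t27} W25={t6,t22,t25} W26={t10,t11,t14} W34={t5,t9,t12,t15} W35={t1,t6,t28} W36={t12,t28,t29} W45={t17,t20,t21,t25} W46={t11,t12,t23} W56={t2,t8,t28}
  W123={t33} W126={t10} W134={t5} W145={t21} W156={t8} W235={t6} W245={t25} W246={t11} W346={t12} W356={t28}
C dims 6,15,10; δ0: rk 5, SNF 1^5; δ1: rk 10, SNF 1^9·2
Ȟ^0 = (6 − 5) − 0 = 1, so Ȟ^0 ≅ Z
Ȟ^1 = (15 − 10) − 5 = 0, so Ȟ^1 ≅ 0
Ȟ^2 = (10 − 0) − 10 = 0 plus torsion [2], so Ȟ^2 ≅ Z/2


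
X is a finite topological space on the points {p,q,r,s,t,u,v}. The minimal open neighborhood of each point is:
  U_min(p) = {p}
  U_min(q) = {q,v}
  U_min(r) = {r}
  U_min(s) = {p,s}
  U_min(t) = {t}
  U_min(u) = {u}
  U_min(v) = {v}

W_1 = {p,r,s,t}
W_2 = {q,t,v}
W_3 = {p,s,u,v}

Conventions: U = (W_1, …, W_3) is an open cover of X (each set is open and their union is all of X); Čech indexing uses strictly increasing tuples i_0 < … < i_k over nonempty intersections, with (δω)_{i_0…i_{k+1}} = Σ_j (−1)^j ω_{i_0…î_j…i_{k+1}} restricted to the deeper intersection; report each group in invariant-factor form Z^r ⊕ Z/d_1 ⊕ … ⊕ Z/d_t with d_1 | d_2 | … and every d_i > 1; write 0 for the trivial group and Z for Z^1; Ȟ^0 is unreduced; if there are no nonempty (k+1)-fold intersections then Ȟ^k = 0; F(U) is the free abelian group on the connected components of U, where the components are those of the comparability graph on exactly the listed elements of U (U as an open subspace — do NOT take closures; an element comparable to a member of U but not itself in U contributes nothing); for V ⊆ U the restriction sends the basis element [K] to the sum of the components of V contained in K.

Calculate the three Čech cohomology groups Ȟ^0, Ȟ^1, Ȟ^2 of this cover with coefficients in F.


Ȟ^0 = Z^5,  Ȟ^1 = 0,  Ȟ^2 = 0

nonempty intersections:
  W12={t} W13={p,s} W23={v}
components per intersection:
  W1: {p,s} {r} {t}
  W2: {q,v} {t}
  W3: {p,s} {u} {v}
  W12: {t}
  W13: {p,s}
  W23: {v}
C dims 8,3; δ0: rk 3, SNF 1^3
Ȟ^0: (8−3)−0=5 ⇒ Z^5
Ȟ^1: (3−0)−3=0 ⇒ 0
Ȟ^2: (0−0)−0=0 ⇒ 0


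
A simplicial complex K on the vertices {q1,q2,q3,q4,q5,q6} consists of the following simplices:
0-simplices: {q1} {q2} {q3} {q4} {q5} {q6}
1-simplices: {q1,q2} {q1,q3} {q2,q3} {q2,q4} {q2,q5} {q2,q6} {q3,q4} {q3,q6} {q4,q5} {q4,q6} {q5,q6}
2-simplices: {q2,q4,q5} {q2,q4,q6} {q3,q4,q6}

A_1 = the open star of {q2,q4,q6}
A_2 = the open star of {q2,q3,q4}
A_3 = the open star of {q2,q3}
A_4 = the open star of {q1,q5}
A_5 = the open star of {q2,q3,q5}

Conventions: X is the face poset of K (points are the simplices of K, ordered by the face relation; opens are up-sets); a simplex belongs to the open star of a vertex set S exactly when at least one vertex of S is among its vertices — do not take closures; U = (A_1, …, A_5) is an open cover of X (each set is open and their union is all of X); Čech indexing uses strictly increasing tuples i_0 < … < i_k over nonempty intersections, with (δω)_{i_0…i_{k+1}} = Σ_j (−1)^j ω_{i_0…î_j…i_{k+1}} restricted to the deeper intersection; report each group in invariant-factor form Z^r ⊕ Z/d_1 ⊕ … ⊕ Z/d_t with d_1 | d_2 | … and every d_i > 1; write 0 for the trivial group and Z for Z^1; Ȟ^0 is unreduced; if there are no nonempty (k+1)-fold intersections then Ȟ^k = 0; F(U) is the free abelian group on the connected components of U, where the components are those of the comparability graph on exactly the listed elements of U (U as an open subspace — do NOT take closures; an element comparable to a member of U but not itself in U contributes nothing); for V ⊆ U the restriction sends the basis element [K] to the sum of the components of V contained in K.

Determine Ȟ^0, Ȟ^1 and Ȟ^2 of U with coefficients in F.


intersection data:
  A1={{q2},{q4},{q6},{q1,q2},{q2,q3},{q2,q4},{q2,q5},{q2,q6},{q3,q4},{q3,q6},{q4,q5},{q4,q6},{q5,q6},{q2,q4,q5},{q2,q4,q6},{q3,q4,q6}} A2={{q2},{q3},{q4},{q1,q2},{q1,q3},{q2,q3},{q2,q4},{q2,q5},{q2,q6},{q3,q4},{q3,q6},{q4,q5},{q4,q6},{q2,q4,q5},{q2,q4,q6},{q3,q4,q6}} A3={{q2},{q3},{q1,q2},{q1,q3},{q2,q3},{q2,q4},{q2,q5},{q2,q6},{q3,q4},{q3,q6},{q2,q4,q5},{q2,q4,q6},{q3,q4,q6}} A4={{q1},{q5},{q1,q2},{q1,q3},{q2,q5},{q4,q5},{q5,q6},{q2,q4,q5}} A5={{q2},{q3},{q5},{q1,q2},{q1,q3},{q2,q3},{q2,q4},{q2,q5},{q2,q6},{q3,q4},{q3,q6},{q4,q5},{q5,q6},{q2,q4,q5},{q2,q4,q6},{q3,q4,q6}}
  A12={{q2},{q4},{q1,q2},{q2,q3},{q2,q4},{q2,q5},{q2,q6},{q3,q4},{q3,q6},{q4,q5},{q4,q6},{q2,q4,q5},{q2,q4,q6},{q3,q4,q6}} A13={{q2},{q1,q2},{q2,q3},{q2,q4},{q2,q5},{q2,q6},{q3,q4},{q3,q6},{q2,q4,q5},{q2,q4,q6},{q3,q4,q6}} A14={{q1,q2},{q2,q5},{q4,q5},{q5,q6},{q2,q4,q5}} A15={{q2},{q1,q2},{q2,q3},{q2,q4},{q2,q5},{q2,q6},{q3,q4},{q3,q6},{q4,q5},{q5,q6},{q2,q4,q5},{q2,q4,q6},{q3,q4,q6}} A23={{q2},{q3},{q1,q2},{q1,q3},{q2,q3},{q2,q4},{q2,q5},{q2,q6},{q3,q4},{q3,q6},{q2,q4,q5},{q2,q4,q6},{q3,q4,q6}} A24={{q1,q2},{q1,q3},{q2,q5},{q4,q5},{q2,q4,q5}} A25={{q2},{q3},{q1,q2},{q1,q3},{q2,q3},{q2,q4},{q2,q5},{q2,q6},{q3,q4},{q3,q6},{q4,q5},{q2,q4,q5},{q2,q4,q6},{q3,q4,q6}} A34={{q1,q2},{q1,q3},{q2,q5},{q2,q4,q5}} A35={{q2},{q3},{q1,q2},{q1,q3},{q2,q3},{q2,q4},{q2,q5},{q2,q6},{q3,q4},{q3,q6},{q2,q4,q5},{q2,q4,q6},{q3,q4,q6}} A45={{q5},{q1,q2},{q1,q3},{q2,q5},{q4,q5},{q5,q6},{q2,q4,q5}}
  A123={{q2},{q1,q2},{q2,q3},{q2,q4},{q2,q5},{q2,q6},{q3,q4},{q3,q6},{q2,q4,q5},{q2,q4,q6},{q3,q4,q6}} A124={{q1,q2},{q2,q5},{q4,q5},{q2,q4,q5}} A125={{q2},{q1,q2},{q2,q3},{q2,q4},{q2,q5},{q2,q6},{q3,q4},{q3,q6},{q4,q5},{q2,q4,q5},{q2,q4,q6},{q3,q4,q6}} A134={{q1,q2},{q2,q5},{q2,q4,q5}} A135={{q2},{q1,q2},{q2,q3},{q2,q4},{q2,q5},{q2,q6},{q3,q4},{q3,q6},{q2,q4,q5},{q2,q4,q6},{q3,q4,q6}} A145={{q1,q2},{q2,q5},{q4,q5},{q5,q6},{q2,q4,q5}} A234={{q1,q2},{q1,q3},{q2,q5},{q2,q4,q5}} A235={{q2},{q3},{q1,q2},{q1,q3},{q2,q3},{q2,q4},{q2,q5},{q2,q6},{q3,q4},{q3,q6},{q2,q4,q5},{q2,q4,q6},{q3,q4,q6}} A245={{q1,q2},{q1,q3},{q2,q5},{q4,q5},{q2,q4,q5}} A345={{q1,q2},{q1,q3},{q2,q5},{q2,q4,q5}}
  A1234={{q1,q2},{q2,q5},{q2,q4,q5}} A1235={{q2},{q1,q2},{q2,q3},{q2,q4},{q2,q5},{q2,q6},{q3,q4},{q3,q6},{q2,q4,q5},{q2,q4,q6},{q3,q4,q6}} A1245={{q1,q2},{q2,q5},{q4,q5},{q2,q4,q5}} A1345={{q1,q2},{q2,q5},{q2,q4,q5}} A2345={{q1,q2},{q1,q3},{q2,q5},{q2,q4,q5}}
  A12345={{q1,q2},{q2,q5},{q2,q4,q5}}
components per intersection:
  A1: {{q2},{q4},{q6},{q1,q2},{q2,q3},{q2,q4},{q2,q5},{q2,q6},{q3,q4},{q3,q6},{q4,q5},{q4,q6},{q5,q6},{q2,q4,q5},{q2,q4,q6},{q3,q4,q6}}
  A2: {{q2},{q3},{q4},{q1,q2},{q1,q3},{q2,q3},{q2,q4},{q2,q5},{q2,q6},{q3,q4},{q3,q6},{q4,q5},{q4,q6},{q2,q4,q5},{q2,q4,q6},{q3,q4,q6}}
  A3: {{q2},{q3},{q1,q2},{q1,q3},{q2,q3},{q2,q4},{q2,q5},{q2,q6},{q3,q4},{q3,q6},{q2,q4,q5},{q2,q4,q6},{q3,q4,q6}}
  A4: {{q1},{q1,q2},{q1,q3}} {{q5},{q2,q5},{q4,q5},{q5,q6},{q2,q4,q5}}
  A5: {{q2},{q3},{q5},{q1,q2},{q1,q3},{q2,q3},{q2,q4},{q2,q5},{q2,q6},{q3,q4},{q3,q6},{q4,q5},{q5,q6},{q2,q4,q5},{q2,q4,q6},{q3,q4,q6}}
  A12: {{q2},{q4},{q1,q2},{q2,q3},{q2,q4},{q2,q5},{q2,q6},{q3,q4},{q3,q6},{q4,q5},{q4,q6},{q2,q4,q5},{q2,q4,q6},{q3,q4,q6}}
  A13: {{q2},{q1,q2},{q2,q3},{q2,q4},{q2,q5},{q2,q6},{q2,q4,q5},{q2,q4,q6}} {{q3,q4},{q3,q6},{q3,q4,q6}}
  A14: {{q1,q2}} {{q2,q5},{q4,q5},{q2,q4,q5}} {{q5,q6}}
  A15: {{q2},{q1,q2},{q2,q3},{q2,q4},{q2,q5},{q2,q6},{q4,q5},{q2,q4,q5},{q2,q4,q6}} {{q3,q4},{q3,q6},{q3,q4,q6}} {{q5,q6}}
  A23: {{q2},{q3},{q1,q2},{q1,q3},{q2,q3},{q2,q4},{q2,q5},{q2,q6},{q3,q4},{q3,q6},{q2,q4,q5},{q2,q4,q6},{q3,q4,q6}}
  A24: {{q1,q2}} {{q1,q3}} {{q2,q5},{q4,q5},{q2,q4,q5}}
  A25: {{q2},{q3},{q1,q2},{q1,q3},{q2,q3},{q2,q4},{q2,q5},{q2,q6},{q3,q4},{q3,q6},{q4,q5},{q2,q4,q5},{q2,q4,q6},{q3,q4,q6}}
  A34: {{q1,q2}} {{q1,q3}} {{q2,q5},{q2,q4,q5}}
  A35: {{q2},{q3},{q1,q2},{q1,q3},{q2,q3},{q2,q4},{q2,q5},{q2,q6},{q3,q4},{q3,q6},{q2,q4,q5},{q2,q4,q6},{q3,q4,q6}}
  A45: {{q5},{q2,q5},{q4,q5},{q5,q6},{q2,q4,q5}} {{q1,q2}} {{q1,q3}}
  A123: {{q2},{q1,q2},{q2,q3},{q2,q4},{q2,q5},{q2,q6},{q2,q4,q5},{q2,q4,q6}} {{q3,q4},{q3,q6},{q3,q4,q6}}
  A124: {{q1,q2}} {{q2,q5},{q4,q5},{q2,q4,q5}}
  A125: {{q2},{q1,q2},{q2,q3},{q2,q4},{q2,q5},{q2,q6},{q4,q5},{q2,q4,q5},{q2,q4,q6}} {{q3,q4},{q3,q6},{q3,q4,q6}}
  A134: {{q1,q2}} {{q2,q5},{q2,q4,q5}}
  A135: {{q2},{q1,q2},{q2,q3},{q2,q4},{q2,q5},{q2,q6},{q2,q4,q5},{q2,q4,q6}} {{q3,q4},{q3,q6},{q3,q4,q6}}
  A145: {{q1,q2}} {{q2,q5},{q4,q5},{q2,q4,q5}} {{q5,q6}}
  A234: {{q1,q2}} {{q1,q3}} {{q2,q5},{q2,q4,q5}}
  A235: {{q2},{q3},{q1,q2},{q1,q3},{q2,q3},{q2,q4},{q2,q5},{q2,q6},{q3,q4},{q3,q6},{q2,q4,q5},{q2,q4,q6},{q3,q4,q6}}
  A245: {{q1,q2}} {{q1,q3}} {{q2,q5},{q4,q5},{q2,q4,q5}}
  A345: {{q1,q2}} {{q1,q3}} {{q2,q5},{q2,q4,q5}}
  A1234: {{q1,q2}} {{q2,q5},{q2,q4,q5}}
  A1235: {{q2},{q1,q2},{q2,q3},{q2,q4},{q2,q5},{q2,q6},{q2,q4,q5},{q2,q4,q6}} {{q3,q4},{q3,q6},{q3,q4,q6}}
  A1245: {{q1,q2}} {{q2,q5},{q4,q5},{q2,q4,q5}}
  A1345: {{q1,q2}} {{q2,q5},{q2,q4,q5}}
  A2345: {{q1,q2}} {{q1,q3}} {{q2,q5},{q2,q4,q5}}
  A12345: {{q1,q2}} {{q2,q5},{q2,q4,q5}}
C dims 6,21,23,11; δ0: rk 5, SNF 1^5; δ1: rk 14, SNF 1^14; δ2: rk 9, SNF 1^9
Ȟ^0 = (6 − 5) − 0 = 1, so Ȟ^0 ≅ Z
Ȟ^1 = (21 − 14) − 5 = 2, so Ȟ^1 ≅ Z^2
Ȟ^2 = (23 − 9) − 14 = 0, so Ȟ^2 ≅ 0

Ȟ^0(U;F) ≅ Z; Ȟ^1(U;F) ≅ Z^2; Ȟ^2(U;F) ≅ 0


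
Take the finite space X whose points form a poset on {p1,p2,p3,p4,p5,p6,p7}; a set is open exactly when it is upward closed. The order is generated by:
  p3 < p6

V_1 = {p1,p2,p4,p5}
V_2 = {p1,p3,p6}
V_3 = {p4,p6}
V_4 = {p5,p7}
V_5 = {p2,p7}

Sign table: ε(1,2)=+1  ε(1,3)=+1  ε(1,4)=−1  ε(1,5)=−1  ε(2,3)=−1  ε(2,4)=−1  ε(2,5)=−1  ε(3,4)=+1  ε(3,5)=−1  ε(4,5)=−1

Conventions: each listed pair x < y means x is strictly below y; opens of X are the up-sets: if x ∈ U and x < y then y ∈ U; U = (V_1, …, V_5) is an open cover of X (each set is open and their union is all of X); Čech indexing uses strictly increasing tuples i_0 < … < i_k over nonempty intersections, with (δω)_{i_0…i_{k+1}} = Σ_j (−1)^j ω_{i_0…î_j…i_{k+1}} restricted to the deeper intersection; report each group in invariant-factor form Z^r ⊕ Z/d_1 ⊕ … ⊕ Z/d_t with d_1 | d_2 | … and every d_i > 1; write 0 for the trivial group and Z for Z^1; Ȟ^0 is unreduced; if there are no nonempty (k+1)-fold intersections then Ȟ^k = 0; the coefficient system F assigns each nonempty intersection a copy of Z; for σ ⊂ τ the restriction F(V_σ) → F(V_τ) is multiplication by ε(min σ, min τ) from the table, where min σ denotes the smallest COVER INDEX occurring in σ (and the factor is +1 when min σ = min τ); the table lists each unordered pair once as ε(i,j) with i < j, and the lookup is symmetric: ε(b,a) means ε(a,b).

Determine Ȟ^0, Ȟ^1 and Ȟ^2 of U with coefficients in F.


Ȟ^0 = 0, Ȟ^1 = Z ⊕ Z/2 and Ȟ^2 = 0

nonempty overlaps:
  V12={p1} V13={p4} V14={p5} V15={p2} V23={p6} V45={p7}
C dims 5,6; δ0: rk 5, SNF 1^4·2
degree 0: 5−5−0 = 0 → Ȟ^0 ≅ 0
degree 1: 6−0−5 = 1 plus torsion [2] → Ȟ^1 ≅ Z ⊕ Z/2
degree 2: 0−0−0 = 0 → Ȟ^2 ≅ 0


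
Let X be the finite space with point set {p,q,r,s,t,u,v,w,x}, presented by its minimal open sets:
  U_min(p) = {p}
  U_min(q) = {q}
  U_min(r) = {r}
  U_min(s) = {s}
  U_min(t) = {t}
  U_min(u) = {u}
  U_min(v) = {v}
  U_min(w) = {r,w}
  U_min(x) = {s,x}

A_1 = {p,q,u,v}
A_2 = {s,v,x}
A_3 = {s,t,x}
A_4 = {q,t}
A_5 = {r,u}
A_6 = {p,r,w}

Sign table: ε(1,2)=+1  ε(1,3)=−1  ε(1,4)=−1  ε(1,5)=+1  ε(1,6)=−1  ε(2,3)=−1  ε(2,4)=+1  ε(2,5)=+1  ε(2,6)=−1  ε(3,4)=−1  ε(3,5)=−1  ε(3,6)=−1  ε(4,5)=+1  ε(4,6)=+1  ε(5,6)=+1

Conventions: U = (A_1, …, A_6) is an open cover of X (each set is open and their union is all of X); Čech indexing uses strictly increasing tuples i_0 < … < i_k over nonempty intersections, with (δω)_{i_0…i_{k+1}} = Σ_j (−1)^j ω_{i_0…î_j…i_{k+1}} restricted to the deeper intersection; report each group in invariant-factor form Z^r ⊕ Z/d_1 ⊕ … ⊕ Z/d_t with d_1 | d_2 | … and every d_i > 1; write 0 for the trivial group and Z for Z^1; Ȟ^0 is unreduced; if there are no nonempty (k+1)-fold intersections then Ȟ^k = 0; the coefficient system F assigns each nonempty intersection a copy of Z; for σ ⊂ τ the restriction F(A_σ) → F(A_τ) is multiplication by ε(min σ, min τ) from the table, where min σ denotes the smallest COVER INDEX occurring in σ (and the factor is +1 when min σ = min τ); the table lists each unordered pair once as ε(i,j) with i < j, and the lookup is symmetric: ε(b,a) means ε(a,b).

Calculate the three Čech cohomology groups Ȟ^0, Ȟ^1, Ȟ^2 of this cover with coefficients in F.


Ȟ^0 ≅ 0, Ȟ^1 ≅ Z ⊕ Z/2, Ȟ^2 ≅ 0

nerve of the cover:
  A12={v} A14={q} A15={u} A16={p} A23={s,x} A34={t} A56={r}
C dims 6,7; δ0: rk 6, SNF 1^5·2
Ȟ^0 = (6 − 6) − 0 = 0, so Ȟ^0 ≅ 0
Ȟ^1 = (7 − 0) − 6 = 1 plus torsion [2], so Ȟ^1 ≅ Z ⊕ Z/2
Ȟ^2 = (0 − 0) − 0 = 0, so Ȟ^2 ≅ 0


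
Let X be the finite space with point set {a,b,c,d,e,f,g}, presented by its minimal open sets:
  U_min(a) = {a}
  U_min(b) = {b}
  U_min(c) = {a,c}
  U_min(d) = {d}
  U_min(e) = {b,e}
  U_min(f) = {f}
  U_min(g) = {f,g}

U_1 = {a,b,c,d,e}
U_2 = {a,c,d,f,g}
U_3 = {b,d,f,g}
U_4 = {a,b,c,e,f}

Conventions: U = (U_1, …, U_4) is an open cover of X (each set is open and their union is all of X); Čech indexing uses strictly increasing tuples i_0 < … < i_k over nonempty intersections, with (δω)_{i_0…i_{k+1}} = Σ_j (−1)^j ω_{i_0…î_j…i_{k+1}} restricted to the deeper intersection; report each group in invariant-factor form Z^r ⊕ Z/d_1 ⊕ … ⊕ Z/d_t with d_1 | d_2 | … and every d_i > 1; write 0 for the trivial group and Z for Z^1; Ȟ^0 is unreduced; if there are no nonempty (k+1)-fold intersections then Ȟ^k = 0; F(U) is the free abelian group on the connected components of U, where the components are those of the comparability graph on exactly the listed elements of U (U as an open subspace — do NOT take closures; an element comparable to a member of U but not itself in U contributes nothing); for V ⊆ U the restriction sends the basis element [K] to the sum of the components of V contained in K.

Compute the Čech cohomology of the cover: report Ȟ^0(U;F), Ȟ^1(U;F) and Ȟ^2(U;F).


Ȟ^0 = Z^4, Ȟ^1 = 0, Ȟ^2 = 0

nerve simplices:
  U12={a,c,d} U13={b,d} U14={a,b,c,e} U23={d,f,g} U24={a,c,f} U34={b,f}
  U123={d} U124={a,c} U134={b} U234={f}
components per intersection:
  U1: {a,c} {b,e} {d}
  U2: {a,c} {d} {f,g}
  U3: {b} {d} {f,g}
  U4: {a,c} {b,e} {f}
  U12: {a,c} {d}
  U13: {b} {d}
  U14: {a,c} {b,e}
  U23: {d} {f,g}
  U24: {a,c} {f}
  U34: {b} {f}
  U123: {d}
  U124: {a,c}
  U134: {b}
  U234: {f}
C dims 12,12,4; δ0: rk 8, SNF 1^8; δ1: rk 4, SNF 1^4
degree 0: 12−8−0 = 4 → Ȟ^0 ≅ Z^4
degree 1: 12−4−8 = 0 → Ȟ^1 ≅ 0
degree 2: 4−0−4 = 0 → Ȟ^2 ≅ 0


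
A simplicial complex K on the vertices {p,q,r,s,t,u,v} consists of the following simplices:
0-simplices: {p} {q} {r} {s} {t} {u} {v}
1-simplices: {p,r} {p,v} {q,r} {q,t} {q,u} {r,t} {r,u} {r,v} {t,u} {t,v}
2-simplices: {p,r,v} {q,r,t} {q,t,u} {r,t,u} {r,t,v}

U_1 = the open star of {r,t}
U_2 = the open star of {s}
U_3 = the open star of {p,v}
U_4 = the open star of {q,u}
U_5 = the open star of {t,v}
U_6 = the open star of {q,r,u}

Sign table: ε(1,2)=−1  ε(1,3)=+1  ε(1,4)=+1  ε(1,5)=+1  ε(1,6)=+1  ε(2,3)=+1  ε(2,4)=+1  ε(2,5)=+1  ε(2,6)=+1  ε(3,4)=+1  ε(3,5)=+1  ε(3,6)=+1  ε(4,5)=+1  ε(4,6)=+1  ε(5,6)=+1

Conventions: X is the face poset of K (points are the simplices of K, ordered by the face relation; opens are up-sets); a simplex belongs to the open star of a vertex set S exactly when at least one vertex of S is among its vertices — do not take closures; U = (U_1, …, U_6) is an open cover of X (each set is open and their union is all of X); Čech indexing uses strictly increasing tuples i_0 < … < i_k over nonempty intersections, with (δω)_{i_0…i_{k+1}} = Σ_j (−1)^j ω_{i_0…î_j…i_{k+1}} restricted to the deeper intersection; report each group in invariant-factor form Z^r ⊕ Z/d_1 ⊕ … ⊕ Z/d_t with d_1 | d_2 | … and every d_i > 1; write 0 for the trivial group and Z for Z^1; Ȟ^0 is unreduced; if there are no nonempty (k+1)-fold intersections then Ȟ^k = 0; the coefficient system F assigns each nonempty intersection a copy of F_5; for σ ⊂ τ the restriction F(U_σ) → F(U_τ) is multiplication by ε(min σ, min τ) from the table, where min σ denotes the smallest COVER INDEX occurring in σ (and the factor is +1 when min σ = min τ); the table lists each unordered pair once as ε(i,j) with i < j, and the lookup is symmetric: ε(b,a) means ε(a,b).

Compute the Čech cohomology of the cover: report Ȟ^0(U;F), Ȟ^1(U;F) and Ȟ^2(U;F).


intersection data:
  U1={{r},{t},{p,r},{q,r},{q,t},{r,t},{r,u},{r,v},{t,u},{t,v},{p,r,v},{q,r,t},{q,t,u},{r,t,u},{r,t,v}} U2={{s}} U3={{p},{v},{p,r},{p,v},{r,v},{t,v},{p,r,v},{r,t,v}} U4={{q},{u},{q,r},{q,t},{q,u},{r,u},{t,u},{q,r,t},{q,t,u},{r,t,u}} U5={{t},{v},{p,v},{q,t},{r,t},{r,v},{t,u},{t,v},{p,r,v},{q,r,t},{q,t,u},{r,t,u},{r,t,v}} U6={{q},{r},{u},{p,r},{q,r},{q,t},{q,u},{r,t},{r,u},{r,v},{t,u},{p,r,v},{q,r,t},{q,t,u},{r,t,u},{r,t,v}}
  U13={{p,r},{r,v},{t,v},{p,r,v},{r,t,v}} U14={{q,r},{q,t},{r,u},{t,u},{q,r,t},{q,t,u},{r,t,u}} U15={{t},{q,t},{r,t},{r,v},{t,u},{t,v},{p,r,v},{q,r,t},{q,t,u},{r,t,u},{r,t,v}} U16={{r},{p,r},{q,r},{q,t},{r,t},{r,u},{r,v},{t,u},{p,r,v},{q,r,t},{q,t,u},{r,t,u},{r,t,v}} U35={{v},{p,v},{r,v},{t,v},{p,r,v},{r,t,v}} U36={{p,r},{r,v},{p,r,v},{r,t,v}} U45={{q,t},{t,u},{q,r,t},{q,t,u},{r,t,u}} U46={{q},{u},{q,r},{q,t},{q,u},{r,u},{t,u},{q,r,t},{q,t,u},{r,t,u}} U56={{q,t},{r,t},{r,v},{t,u},{p,r,v},{q,r,t},{q,t,u},{r,t,u},{r,t,v}}
  U135={{r,v},{t,v},{p,r,v},{r,t,v}} U136={{p,r},{r,v},{p,r,v},{r,t,v}} U145={{q,t},{t,u},{q,r,t},{q,t,u},{r,t,u}} U146={{q,r},{q,t},{r,u},{t,u},{q,r,t},{q,t,u},{r,t,u}} U156={{q,t},{r,t},{r,v},{t,u},{p,r,v},{q,r,t},{q,t,u},{r,t,u},{r,t,v}} U356={{r,v},{p,r,v},{r,t,v}} U456={{q,t},{t,u},{q,r,t},{q,t,u},{r,t,u}}
  U1356={{r,v},{p,r,v},{r,t,v}} U1456={{q,t},{t,u},{q,r,t},{q,t,u},{r,t,u}}
C dims 6,9,7,2; δ0: rk_F5 4; δ1: rk_F5 5; δ2: rk_F5 2
Ȟ^0 = (6 − 4) − 0 = 2, so Ȟ^0 ≅ Z/5 ⊕ Z/5
Ȟ^1 = (9 − 5) − 4 = 0, so Ȟ^1 ≅ 0
Ȟ^2 = (7 − 2) − 5 = 0, so Ȟ^2 ≅ 0

Ȟ^0 ≅ Z/5 ⊕ Z/5, Ȟ^1 ≅ 0, Ȟ^2 ≅ 0


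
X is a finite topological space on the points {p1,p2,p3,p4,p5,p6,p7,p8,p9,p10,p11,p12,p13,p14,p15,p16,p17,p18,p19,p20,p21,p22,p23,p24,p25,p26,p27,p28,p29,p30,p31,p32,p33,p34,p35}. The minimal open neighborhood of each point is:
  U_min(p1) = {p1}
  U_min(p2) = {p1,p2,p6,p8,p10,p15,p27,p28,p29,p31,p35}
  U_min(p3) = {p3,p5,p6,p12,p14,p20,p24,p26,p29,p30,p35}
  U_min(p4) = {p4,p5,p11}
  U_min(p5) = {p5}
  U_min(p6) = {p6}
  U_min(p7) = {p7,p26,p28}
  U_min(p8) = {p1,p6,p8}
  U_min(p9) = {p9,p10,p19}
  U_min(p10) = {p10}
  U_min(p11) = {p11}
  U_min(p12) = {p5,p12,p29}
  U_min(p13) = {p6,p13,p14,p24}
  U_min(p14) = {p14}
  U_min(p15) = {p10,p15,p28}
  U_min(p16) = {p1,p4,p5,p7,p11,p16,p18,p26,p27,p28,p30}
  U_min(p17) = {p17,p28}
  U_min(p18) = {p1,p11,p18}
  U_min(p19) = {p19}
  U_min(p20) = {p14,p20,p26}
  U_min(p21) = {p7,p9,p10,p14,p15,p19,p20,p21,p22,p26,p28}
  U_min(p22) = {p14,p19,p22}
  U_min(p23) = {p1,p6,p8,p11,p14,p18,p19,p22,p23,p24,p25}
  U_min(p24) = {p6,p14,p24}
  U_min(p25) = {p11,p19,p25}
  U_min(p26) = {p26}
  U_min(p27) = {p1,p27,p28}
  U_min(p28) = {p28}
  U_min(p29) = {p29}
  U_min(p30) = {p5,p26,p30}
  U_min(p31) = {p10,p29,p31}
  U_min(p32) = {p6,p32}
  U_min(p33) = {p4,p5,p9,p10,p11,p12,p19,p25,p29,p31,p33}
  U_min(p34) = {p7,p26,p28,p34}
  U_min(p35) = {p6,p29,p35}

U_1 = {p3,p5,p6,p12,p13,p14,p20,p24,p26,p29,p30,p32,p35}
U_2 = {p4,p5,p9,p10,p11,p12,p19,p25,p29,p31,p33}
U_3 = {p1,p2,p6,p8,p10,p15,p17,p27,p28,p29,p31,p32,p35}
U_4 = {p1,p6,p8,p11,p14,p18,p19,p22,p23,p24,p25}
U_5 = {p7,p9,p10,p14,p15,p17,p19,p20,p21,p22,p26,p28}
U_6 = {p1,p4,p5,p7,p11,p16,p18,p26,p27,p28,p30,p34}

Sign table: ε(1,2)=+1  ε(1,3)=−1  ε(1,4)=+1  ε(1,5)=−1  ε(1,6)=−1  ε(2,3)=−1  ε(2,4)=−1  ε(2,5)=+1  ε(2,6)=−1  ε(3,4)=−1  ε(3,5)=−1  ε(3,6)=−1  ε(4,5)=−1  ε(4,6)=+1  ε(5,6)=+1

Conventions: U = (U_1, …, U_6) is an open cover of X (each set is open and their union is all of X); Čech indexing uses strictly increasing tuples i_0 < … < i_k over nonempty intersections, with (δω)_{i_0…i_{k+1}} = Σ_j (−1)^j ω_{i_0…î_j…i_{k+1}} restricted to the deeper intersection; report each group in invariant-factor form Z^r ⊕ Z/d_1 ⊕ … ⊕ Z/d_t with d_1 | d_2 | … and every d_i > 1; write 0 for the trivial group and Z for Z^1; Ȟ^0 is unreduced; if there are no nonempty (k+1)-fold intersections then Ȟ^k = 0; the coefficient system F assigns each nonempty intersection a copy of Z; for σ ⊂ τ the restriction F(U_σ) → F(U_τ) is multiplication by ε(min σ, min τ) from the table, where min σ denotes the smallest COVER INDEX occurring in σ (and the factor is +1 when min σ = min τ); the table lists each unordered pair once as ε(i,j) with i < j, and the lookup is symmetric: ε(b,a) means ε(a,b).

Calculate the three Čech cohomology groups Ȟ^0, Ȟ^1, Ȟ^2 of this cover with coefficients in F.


nonempty intersections:
  U12={p5,p12,p29} U13={p6,p29,p32,p35} U14={p6,p14,p24} U15={p14,p20,p26} U16={p5,p26,p30} U23={p10,p29,p31} U24={p11,p19,p25} U25={p9,p10,p19} U26={p4,p5,p11} U34={p1,p6,p8} U35={p10,p15,p17,p28} U36={p1,p27,p28} U45={p14,p19,p22} U46={p1,p11,p18} U56={p7,p26,p28}
  U123={p29} U126={p5} U134={p6} U145={p14} U156={p26} U235={p10} U245={p19} U246={p11} U346={p1} U356={p28}
C dims 6,15,10; δ0: rk 6, SNF 1^5·2; δ1: rk 9, SNF 1^9
Ȟ^0: (6−6)−0=0 ⇒ 0
Ȟ^1: (15−9)−6=0 plus torsion [2] ⇒ Z/2
Ȟ^2: (10−0)−9=1 ⇒ Z

Ȟ^0 ≅ 0, Ȟ^1 ≅ Z/2 and Ȟ^2 ≅ Z
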